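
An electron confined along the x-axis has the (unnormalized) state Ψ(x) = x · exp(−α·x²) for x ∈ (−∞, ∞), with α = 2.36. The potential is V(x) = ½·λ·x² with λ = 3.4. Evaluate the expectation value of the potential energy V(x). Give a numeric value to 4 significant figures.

⟨V⟩ = ∫ V(x)·|Ψ|² dx / ∫|Ψ|² dx.
Expand each integrand as polynomial × e^(−2αx²) and use ∫x^(2j)·e^(−2αx²) dx = (2j−1)!!/(4α)^j · √(π/(2α)), odd powers → 0; here √(π/(2α)) = 0.81584.
State is unnormalized: ∫|Ψ|² dx = 0.086424, and ∫Ψ*·V(x)·Ψ dx = 0.046691, so ⟨V⟩ = 0.046691 / 0.086424.
⟨V⟩ = 0.54025.

0.5403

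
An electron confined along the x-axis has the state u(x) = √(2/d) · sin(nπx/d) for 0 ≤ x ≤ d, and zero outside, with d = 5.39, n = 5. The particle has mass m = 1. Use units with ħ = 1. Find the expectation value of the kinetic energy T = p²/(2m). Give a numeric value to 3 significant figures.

T = −(ħ²/2m) d²/dx², so ⟨T⟩ = −(ħ²/2m) ∫ u*·u'' dx; with m = 1.
d/dx sin(nπx/d) = (nπ/d)·cos(nπx/d) and d²/dx² sin(nπx/d) = −(nπ/d)²·sin(nπx/d); on 0 ≤ x ≤ d, ∫sin²(nπx/d) dx = d/2 and ∫sin(nπx/d)·cos(nπx/d) dx = 0.
⟨T⟩ = 4.2465.

4.25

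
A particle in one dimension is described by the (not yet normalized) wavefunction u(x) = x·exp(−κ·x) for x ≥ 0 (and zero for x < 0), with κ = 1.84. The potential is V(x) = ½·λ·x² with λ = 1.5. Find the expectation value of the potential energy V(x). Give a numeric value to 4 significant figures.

⟨V⟩ = ∫ V(x)·|u|² dx / ∫|u|² dx.
Every integrand reduces to terms xʲ·e^(−2κx) on [0, ∞); use ∫₀^∞ xʲ·e^(−2κx) dx = j!/(2κ)^(j+1).
State is unnormalized: ∫|u|² dx = 0.040132, and ∫u*·V(x)·u dx = 0.026671, so ⟨V⟩ = 0.026671 / 0.040132.
⟨V⟩ = 0.66458.

0.6646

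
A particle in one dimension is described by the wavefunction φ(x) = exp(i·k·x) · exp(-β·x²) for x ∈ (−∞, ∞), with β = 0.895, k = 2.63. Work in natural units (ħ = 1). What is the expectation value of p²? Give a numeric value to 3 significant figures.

7.81

p² φ = −ħ² d²φ/dx²; ⟨p²⟩ = −ħ² ∫ φ*·φ'' dx / ∫|φ|² dx.
Gaussian moments: ∫x^(2j)·e^(−2βx²) dx = (2j−1)!!/(4β)^j · √(π/(2β)), odd powers integrate to 0; here √(π/(2β)) = 1.3248. Derivatives: φ′ = (ik − 2βx)·φ, φ″ = ((ik − 2βx)² − 2β)·φ; the odd-in-x pieces drop out.
State is unnormalized: ∫|φ|² dx = 1.3248, and ∫φ*·(−ħ² φ'') dx = 10.349, so ⟨p²⟩ = 10.349 / 1.3248.
⟨p²⟩ = 7.8119.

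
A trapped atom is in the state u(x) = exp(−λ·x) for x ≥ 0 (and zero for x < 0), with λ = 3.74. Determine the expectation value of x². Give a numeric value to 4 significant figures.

0.03575

⟨x²⟩ = ∫ x²·|u|² dx / ∫|u|² dx (integrals over the domain).
Every integrand reduces to terms xʲ·e^(−2λx) on [0, ∞); use ∫₀^∞ xʲ·e^(−2λx) dx = j!/(2λ)^(j+1).
State is unnormalized: ∫|u|² dx = 0.13369, and ∫u*·x²·u dx = 0.0047789, so ⟨x²⟩ = 0.0047789 / 0.13369.
⟨x²⟩ = 0.035746.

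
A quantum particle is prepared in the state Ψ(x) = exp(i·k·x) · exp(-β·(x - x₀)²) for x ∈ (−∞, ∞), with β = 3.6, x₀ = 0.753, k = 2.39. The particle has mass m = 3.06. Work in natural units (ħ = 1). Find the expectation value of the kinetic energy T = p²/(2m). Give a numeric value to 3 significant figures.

T = −(ħ²/2m) d²/dx², so ⟨T⟩ = −(ħ²/2m) ∫ Ψ*·Ψ'' dx / ∫|Ψ|² dx; with m = 3.06.
Gaussian moments (u = x − x₀): ∫u^(2j)·e^(−2βu²) du = (2j−1)!!/(4β)^j · √(π/(2β)), odd powers integrate to 0; here √(π/(2β)) = 0.66055. Derivatives: Ψ′ = (ik − 2βu)·Ψ, Ψ″ = ((ik − 2βu)² − 2β)·Ψ; the odd-in-u pieces drop out.
State is unnormalized: ∫|Ψ|² dx = 0.66055, and ∫Ψ*·(−ħ²/2m · Ψ'') dx = 1.0051, so ⟨T⟩ = 1.0051 / 0.66055.
⟨T⟩ = 1.5216.

1.52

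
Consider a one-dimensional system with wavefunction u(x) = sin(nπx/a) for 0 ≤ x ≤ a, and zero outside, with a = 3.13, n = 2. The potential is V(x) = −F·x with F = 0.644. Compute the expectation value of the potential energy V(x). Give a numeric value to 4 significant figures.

⟨V⟩ = ∫ V(x)·|u|² dx / ∫|u|² dx.
With sin²θ = (1 − cos2θ)/2 on 0 ≤ x ≤ a: ∫sin²(nπx/a) dx = a/2, ∫x·sin²(nπx/a) dx = a²/4, ∫x²·sin²(nπx/a) dx = a³·(1/6 − 1/(4n²π²)); higher powers xᵏ the same way, integrating xᵏ·cos(2nπx/a) by parts.
State is unnormalized: ∫|u|² dx = 1.5650, and ∫u*·V(x)·u dx = -1.5773, so ⟨V⟩ = -1.5773 / 1.5650.
⟨V⟩ = -1.0079.

-1.008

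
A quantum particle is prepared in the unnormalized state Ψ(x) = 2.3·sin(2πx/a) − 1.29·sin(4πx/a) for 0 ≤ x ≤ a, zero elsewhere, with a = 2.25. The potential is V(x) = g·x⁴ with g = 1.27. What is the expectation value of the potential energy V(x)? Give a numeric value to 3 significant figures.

⟨V⟩ = ∫ V(x)·|Ψ|² dx / ∫|Ψ|² dx.
On 0 ≤ x ≤ a (j ≠ l): ∫sin²(jπx/a) dx = a/2, ∫sin(jπx/a)·sin(lπx/a) dx = 0; diagonal moments ∫x·sin²(jπx/a) dx = a²/4, ∫x²·sin²(jπx/a) dx = a³·(1/6 − 1/(4j²π²)); cross terms ∫x·sin(jπx/a)·sin(lπx/a) dx = 0 for j + l even and −4jla²/(π²(j² − l²)²) for j + l odd, ∫x²·sin(jπx/a)·sin(lπx/a) dx = (−1)^(j+l)·4jla³/(π²(j² − l²)²); higher powers the same way via product-to-sum and parts.
State is unnormalized: ∫|Ψ|² dx = 7.8234, and ∫Ψ*·V(x)·Ψ dx = 29.561, so ⟨V⟩ = 29.561 / 7.8234.
⟨V⟩ = 3.7785.

3.78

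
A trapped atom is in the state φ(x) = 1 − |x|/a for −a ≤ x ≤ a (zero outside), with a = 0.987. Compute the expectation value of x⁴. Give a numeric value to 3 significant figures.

⟨x⁴⟩ = ∫ x⁴·|φ|² dx / ∫|φ|² dx (integrals over the domain).
φ is even, so ∫ over [−a, a] = 2∫₀ᵃ with φ = 1 − x/a there: ∫₀ᵃ (1 − x/a)² dx = a/3, ∫₀ᵃ x²(1 − x/a)² dx = a³/30, ∫₀ᵃ x⁴(1 − x/a)² dx = a⁵/105.
State is unnormalized: ∫|φ|² dx = 0.65800, and ∫φ*·x⁴·φ dx = 0.017841, so ⟨x⁴⟩ = 0.017841 / 0.65800.
⟨x⁴⟩ = 0.027114.

0.0271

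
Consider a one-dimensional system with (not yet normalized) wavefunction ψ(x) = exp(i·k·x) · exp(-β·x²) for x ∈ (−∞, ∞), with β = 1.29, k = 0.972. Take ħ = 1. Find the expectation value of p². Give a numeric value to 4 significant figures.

p² ψ = −ħ² d²ψ/dx²; ⟨p²⟩ = −ħ² ∫ ψ*·ψ'' dx / ∫|ψ|² dx.
Gaussian moments: ∫x^(2j)·e^(−2βx²) dx = (2j−1)!!/(4β)^j · √(π/(2β)), odd powers integrate to 0; here √(π/(2β)) = 1.1035. Derivatives: ψ′ = (ik − 2βx)·ψ, ψ″ = ((ik − 2βx)² − 2β)·ψ; the odd-in-x pieces drop out.
State is unnormalized: ∫|ψ|² dx = 1.1035, and ∫ψ*·(−ħ² ψ'') dx = 2.4660, so ⟨p²⟩ = 2.4660 / 1.1035.
⟨p²⟩ = 2.2348.

2.235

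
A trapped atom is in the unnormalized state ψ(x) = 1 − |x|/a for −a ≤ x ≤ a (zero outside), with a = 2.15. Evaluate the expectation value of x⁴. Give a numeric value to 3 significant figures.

⟨x⁴⟩ = ∫ x⁴·|ψ|² dx / ∫|ψ|² dx (integrals over the domain).
ψ is even, so ∫ over [−a, a] = 2∫₀ᵃ with ψ = 1 − x/a there: ∫₀ᵃ (1 − x/a)² dx = a/3, ∫₀ᵃ x²(1 − x/a)² dx = a³/30, ∫₀ᵃ x⁴(1 − x/a)² dx = a⁵/105.
State is unnormalized: ∫|ψ|² dx = 1.4333, and ∫ψ*·x⁴·ψ dx = 0.87505, so ⟨x⁴⟩ = 0.87505 / 1.4333.
⟨x⁴⟩ = 0.61050.

0.611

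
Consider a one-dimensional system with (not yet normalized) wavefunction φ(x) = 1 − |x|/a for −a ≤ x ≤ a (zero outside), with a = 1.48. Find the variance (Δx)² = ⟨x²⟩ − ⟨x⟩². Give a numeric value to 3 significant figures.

0.219

Compute ⟨x⟩ and ⟨x²⟩ separately, then (Δx)² = ⟨x²⟩ − ⟨x⟩².
φ is even, so ∫ over [−a, a] = 2∫₀ᵃ with φ = 1 − x/a there: ∫₀ᵃ (1 − x/a)² dx = a/3, ∫₀ᵃ x²(1 − x/a)² dx = a³/30, ∫₀ᵃ x⁴(1 − x/a)² dx = a⁵/105.
Normalization: ∫|φ|² dx = 0.98667.
⟨x⟩ = 0.0000 and ⟨x²⟩ = 0.21904.
(Δx)² = 0.21904 − (0.0000)² = 0.21904.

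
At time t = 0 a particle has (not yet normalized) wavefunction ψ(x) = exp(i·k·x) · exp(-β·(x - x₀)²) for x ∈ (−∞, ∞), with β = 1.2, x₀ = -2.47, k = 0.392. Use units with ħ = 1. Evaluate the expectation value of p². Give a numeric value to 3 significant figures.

1.35

p² ψ = −ħ² d²ψ/dx²; ⟨p²⟩ = −ħ² ∫ ψ*·ψ'' dx / ∫|ψ|² dx.
Gaussian moments (u = x − x₀): ∫u^(2j)·e^(−2βu²) du = (2j−1)!!/(4β)^j · √(π/(2β)), odd powers integrate to 0; here √(π/(2β)) = 1.1441. Derivatives: ψ′ = (ik − 2βu)·ψ, ψ″ = ((ik − 2βu)² − 2β)·ψ; the odd-in-u pieces drop out.
State is unnormalized: ∫|ψ|² dx = 1.1441, and ∫ψ*·(−ħ² ψ'') dx = 1.5487, so ⟨p²⟩ = 1.5487 / 1.1441.
⟨p²⟩ = 1.3537.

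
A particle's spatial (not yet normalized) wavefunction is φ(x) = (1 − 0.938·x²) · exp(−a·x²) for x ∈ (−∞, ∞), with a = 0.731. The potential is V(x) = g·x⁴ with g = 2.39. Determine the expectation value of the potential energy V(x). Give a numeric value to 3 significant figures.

1.75

⟨V⟩ = ∫ V(x)·|φ|² dx / ∫|φ|² dx.
Expand each integrand as polynomial × e^(−2ax²) and use ∫x^(2j)·e^(−2ax²) dx = (2j−1)!!/(4a)^j · √(π/(2a)), odd powers → 0; here √(π/(2a)) = 1.4659.
State is unnormalized: ∫|φ|² dx = 0.97795, and ∫φ*·V(x)·φ dx = 1.7135, so ⟨V⟩ = 1.7135 / 0.97795.
⟨V⟩ = 1.7521.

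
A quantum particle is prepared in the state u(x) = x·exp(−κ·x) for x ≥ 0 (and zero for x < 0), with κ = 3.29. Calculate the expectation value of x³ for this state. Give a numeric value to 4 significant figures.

0.2106

⟨x³⟩ = ∫ x³·|u|² dx / ∫|u|² dx (integrals over the domain).
Every integrand reduces to terms xʲ·e^(−2κx) on [0, ∞); use ∫₀^∞ xʲ·e^(−2κx) dx = j!/(2κ)^(j+1).
State is unnormalized: ∫|u|² dx = 0.0070202, and ∫u*·x³·u dx = 0.0014785, so ⟨x³⟩ = 0.0014785 / 0.0070202.
⟨x³⟩ = 0.21061.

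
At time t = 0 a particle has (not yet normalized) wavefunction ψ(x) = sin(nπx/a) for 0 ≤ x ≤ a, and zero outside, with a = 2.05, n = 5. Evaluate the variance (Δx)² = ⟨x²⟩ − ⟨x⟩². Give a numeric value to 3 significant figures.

Compute ⟨x⟩ and ⟨x²⟩ separately, then (Δx)² = ⟨x²⟩ − ⟨x⟩².
With sin²θ = (1 − cos2θ)/2 on 0 ≤ x ≤ a: ∫sin²(nπx/a) dx = a/2, ∫x·sin²(nπx/a) dx = a²/4, ∫x²·sin²(nπx/a) dx = a³·(1/6 − 1/(4n²π²)); higher powers xᵏ the same way, integrating xᵏ·cos(2nπx/a) by parts.
Normalization: ∫|ψ|² dx = 1.0250.
⟨x⟩ = 1.0250 and ⟨x²⟩ = 1.3923.
(Δx)² = 1.3923 − (1.0250)² = 0.34169.

0.342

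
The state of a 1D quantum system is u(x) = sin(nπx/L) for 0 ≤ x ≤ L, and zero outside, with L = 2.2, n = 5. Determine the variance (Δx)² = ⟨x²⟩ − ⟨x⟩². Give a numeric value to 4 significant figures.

0.3935

Compute ⟨x⟩ and ⟨x²⟩ separately, then (Δx)² = ⟨x²⟩ − ⟨x⟩².
With sin²θ = (1 − cos2θ)/2 on 0 ≤ x ≤ L: ∫sin²(nπx/L) dx = L/2, ∫x·sin²(nπx/L) dx = L²/4, ∫x²·sin²(nπx/L) dx = L³·(1/6 − 1/(4n²π²)); higher powers xᵏ the same way, integrating xᵏ·cos(2nπx/L) by parts.
Normalization: ∫|u|² dx = 1.1000.
⟨x⟩ = 1.1000 and ⟨x²⟩ = 1.6035.
(Δx)² = 1.6035 − (1.1000)² = 0.39353.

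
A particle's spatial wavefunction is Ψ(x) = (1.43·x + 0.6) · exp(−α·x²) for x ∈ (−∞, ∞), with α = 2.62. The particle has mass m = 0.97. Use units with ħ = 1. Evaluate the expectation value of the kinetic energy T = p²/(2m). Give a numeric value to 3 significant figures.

2.30

T = −(ħ²/2m) d²/dx², so ⟨T⟩ = −(ħ²/2m) ∫ Ψ*·Ψ'' dx / ∫|Ψ|² dx; with m = 0.97.
Expand each integrand as polynomial × e^(−2αx²) and use ∫x^(2j)·e^(−2αx²) dx = (2j−1)!!/(4α)^j · √(π/(2α)), odd powers → 0; here √(π/(2α)) = 0.77430. Differentiate with the product rule, d/dx e^(−αx²) = −2αx·e^(−αx²).
State is unnormalized: ∫|Ψ|² dx = 0.42983, and ∫Ψ*·(−ħ²/2m · Ψ'') dx = 0.98858, so ⟨T⟩ = 0.98858 / 0.42983.
⟨T⟩ = 2.2999.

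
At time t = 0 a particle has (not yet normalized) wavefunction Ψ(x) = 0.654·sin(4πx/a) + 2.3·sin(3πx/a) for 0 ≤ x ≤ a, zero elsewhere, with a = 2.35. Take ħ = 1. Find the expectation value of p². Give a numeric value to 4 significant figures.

17.02

p² Ψ = −ħ² d²Ψ/dx²; ⟨p²⟩ = −ħ² ∫ Ψ*·Ψ'' dx / ∫|Ψ|² dx.
d²/dx² sin(jπx/a) = −(jπ/a)²·sin(jπx/a); on 0 ≤ x ≤ a, ∫sin²(jπx/a) dx = a/2 and ∫sin(jπx/a)·sin(lπx/a) dx = 0 for j ≠ l, so only diagonal terms survive in ∫|Ψ|² and ∫Ψ·Ψ″; ∫Ψ·Ψ′ dx = [Ψ²/2] between the walls = 0.
State is unnormalized: ∫|Ψ|² dx = 6.7183, and ∫Ψ*·(−ħ² Ψ'') dx = 114.35, so ⟨p²⟩ = 114.35 / 6.7183.
⟨p²⟩ = 17.020.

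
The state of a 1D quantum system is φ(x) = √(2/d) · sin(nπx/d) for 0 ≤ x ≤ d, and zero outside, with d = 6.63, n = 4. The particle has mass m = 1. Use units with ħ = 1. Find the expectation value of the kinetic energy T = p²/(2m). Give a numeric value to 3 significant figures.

T = −(ħ²/2m) d²/dx², so ⟨T⟩ = −(ħ²/2m) ∫ φ*·φ'' dx; with m = 1.
d/dx sin(nπx/d) = (nπ/d)·cos(nπx/d) and d²/dx² sin(nπx/d) = −(nπ/d)²·sin(nπx/d); on 0 ≤ x ≤ d, ∫sin²(nπx/d) dx = d/2 and ∫sin(nπx/d)·cos(nπx/d) dx = 0.
⟨T⟩ = 1.7962.

1.80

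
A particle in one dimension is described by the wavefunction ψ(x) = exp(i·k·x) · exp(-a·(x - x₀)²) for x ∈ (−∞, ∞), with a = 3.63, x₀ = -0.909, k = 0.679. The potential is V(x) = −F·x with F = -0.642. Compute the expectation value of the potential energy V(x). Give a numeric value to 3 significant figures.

-0.584

⟨V⟩ = ∫ V(x)·|ψ|² dx / ∫|ψ|² dx.
Gaussian moments (u = x − x₀): ∫u^(2j)·e^(−2au²) du = (2j−1)!!/(4a)^j · √(π/(2a)), odd powers integrate to 0; here √(π/(2a)) = 0.65782.
State is unnormalized: ∫|ψ|² dx = 0.65782, and ∫ψ*·V(x)·ψ dx = -0.38389, so ⟨V⟩ = -0.38389 / 0.65782.
⟨V⟩ = -0.58358.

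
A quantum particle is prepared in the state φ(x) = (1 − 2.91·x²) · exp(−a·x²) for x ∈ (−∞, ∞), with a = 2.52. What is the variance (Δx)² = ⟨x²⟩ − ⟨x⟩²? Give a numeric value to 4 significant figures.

0.07640

Compute ⟨x⟩ and ⟨x²⟩ separately, then (Δx)² = ⟨x²⟩ − ⟨x⟩².
Expand each integrand as polynomial × e^(−2ax²) and use ∫x^(2j)·e^(−2ax²) dx = (2j−1)!!/(4a)^j · √(π/(2a)), odd powers → 0; here √(π/(2a)) = 0.78951.
Normalization: ∫|φ|² dx = 0.53106.
⟨x⟩ = 0.0000 and ⟨x²⟩ = 0.076397.
(Δx)² = 0.076397 − (0.0000)² = 0.076397.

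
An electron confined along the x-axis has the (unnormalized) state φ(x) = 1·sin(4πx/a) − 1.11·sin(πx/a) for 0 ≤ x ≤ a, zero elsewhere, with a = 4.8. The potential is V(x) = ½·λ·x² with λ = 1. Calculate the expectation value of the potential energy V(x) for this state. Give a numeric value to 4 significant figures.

3.667

⟨V⟩ = ∫ V(x)·|φ|² dx / ∫|φ|² dx.
On 0 ≤ x ≤ a (j ≠ l): ∫sin²(jπx/a) dx = a/2, ∫sin(jπx/a)·sin(lπx/a) dx = 0; diagonal moments ∫x·sin²(jπx/a) dx = a²/4, ∫x²·sin²(jπx/a) dx = a³·(1/6 − 1/(4j²π²)); cross terms ∫x·sin(jπx/a)·sin(lπx/a) dx = 0 for j + l even and −4jla²/(π²(j² − l²)²) for j + l odd, ∫x²·sin(jπx/a)·sin(lπx/a) dx = (−1)^(j+l)·4jla³/(π²(j² − l²)²); higher powers the same way via product-to-sum and parts.
State is unnormalized: ∫|φ|² dx = 5.3570, and ∫φ*·V(x)·φ dx = 19.642, so ⟨V⟩ = 19.642 / 5.3570.
⟨V⟩ = 3.6666.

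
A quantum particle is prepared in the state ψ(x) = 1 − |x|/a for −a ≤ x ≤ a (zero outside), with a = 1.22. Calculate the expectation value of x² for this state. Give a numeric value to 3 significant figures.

0.149

⟨x²⟩ = ∫ x²·|ψ|² dx / ∫|ψ|² dx (integrals over the domain).
ψ is even, so ∫ over [−a, a] = 2∫₀ᵃ with ψ = 1 − x/a there: ∫₀ᵃ (1 − x/a)² dx = a/3, ∫₀ᵃ x²(1 − x/a)² dx = a³/30, ∫₀ᵃ x⁴(1 − x/a)² dx = a⁵/105.
State is unnormalized: ∫|ψ|² dx = 0.81333, and ∫ψ*·x²·ψ dx = 0.12106, so ⟨x²⟩ = 0.12106 / 0.81333.
⟨x²⟩ = 0.14884.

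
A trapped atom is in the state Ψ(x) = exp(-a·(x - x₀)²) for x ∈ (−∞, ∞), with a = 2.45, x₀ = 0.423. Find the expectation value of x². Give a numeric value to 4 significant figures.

⟨x²⟩ = ∫ x²·|Ψ|² dx / ∫|Ψ|² dx (integrals over the domain).
Gaussian moments (u = x − x₀): ∫u^(2j)·e^(−2au²) du = (2j−1)!!/(4a)^j · √(π/(2a)), odd powers integrate to 0; here √(π/(2a)) = 0.80071.
State is unnormalized: ∫|Ψ|² dx = 0.80071, and ∫Ψ*·x²·Ψ dx = 0.22498, so ⟨x²⟩ = 0.22498 / 0.80071.
⟨x²⟩ = 0.28097.

0.2810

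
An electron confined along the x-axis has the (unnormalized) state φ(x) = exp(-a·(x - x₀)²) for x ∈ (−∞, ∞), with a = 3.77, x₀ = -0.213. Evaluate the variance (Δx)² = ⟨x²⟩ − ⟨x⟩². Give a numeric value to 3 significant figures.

0.0663

Compute ⟨x⟩ and ⟨x²⟩ separately, then (Δx)² = ⟨x²⟩ − ⟨x⟩².
Gaussian moments (u = x − x₀): ∫u^(2j)·e^(−2au²) du = (2j−1)!!/(4a)^j · √(π/(2a)), odd powers integrate to 0; here √(π/(2a)) = 0.64549.
Normalization: ∫|φ|² dx = 0.64549.
⟨x⟩ = -0.21300 and ⟨x²⟩ = 0.11168.
(Δx)² = 0.11168 − (-0.21300)² = 0.066313.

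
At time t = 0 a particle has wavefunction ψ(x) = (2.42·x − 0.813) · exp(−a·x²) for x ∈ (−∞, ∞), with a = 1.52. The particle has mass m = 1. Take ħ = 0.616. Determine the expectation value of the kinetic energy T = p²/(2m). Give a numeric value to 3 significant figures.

T = −(ħ²/2m) d²/dx², so ⟨T⟩ = −(ħ²/2m) ∫ ψ*·ψ'' dx / ∫|ψ|² dx; with m = 1.
Expand each integrand as polynomial × e^(−2ax²) and use ∫x^(2j)·e^(−2ax²) dx = (2j−1)!!/(4a)^j · √(π/(2a)), odd powers → 0; here √(π/(2a)) = 1.0166. Differentiate with the product rule, d/dx e^(−ax²) = −2ax·e^(−ax²).
State is unnormalized: ∫|ψ|² dx = 1.6511, and ∫ψ*·(−ħ²/2m · ψ'') dx = 1.0409, so ⟨T⟩ = 1.0409 / 1.6511.
⟨T⟩ = 0.63044.

0.630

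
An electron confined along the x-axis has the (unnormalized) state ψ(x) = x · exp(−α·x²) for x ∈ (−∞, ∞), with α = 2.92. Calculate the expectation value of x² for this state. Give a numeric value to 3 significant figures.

0.257

⟨x²⟩ = ∫ x²·|ψ|² dx / ∫|ψ|² dx (integrals over the domain).
Expand each integrand as polynomial × e^(−2αx²) and use ∫x^(2j)·e^(−2αx²) dx = (2j−1)!!/(4α)^j · √(π/(2α)), odd powers → 0; here √(π/(2α)) = 0.73345.
State is unnormalized: ∫|ψ|² dx = 0.062795, and ∫ψ*·x²·ψ dx = 0.016129, so ⟨x²⟩ = 0.016129 / 0.062795.
⟨x²⟩ = 0.25685.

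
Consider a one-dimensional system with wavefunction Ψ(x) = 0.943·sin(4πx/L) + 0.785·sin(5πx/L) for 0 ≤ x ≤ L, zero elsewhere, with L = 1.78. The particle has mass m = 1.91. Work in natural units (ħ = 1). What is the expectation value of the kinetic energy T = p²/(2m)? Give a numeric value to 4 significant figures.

16.05

T = −(ħ²/2m) d²/dx², so ⟨T⟩ = −(ħ²/2m) ∫ Ψ*·Ψ'' dx / ∫|Ψ|² dx; with m = 1.91.
d²/dx² sin(jπx/L) = −(jπ/L)²·sin(jπx/L); on 0 ≤ x ≤ L, ∫sin²(jπx/L) dx = L/2 and ∫sin(jπx/L)·sin(lπx/L) dx = 0 for j ≠ l, so only diagonal terms survive in ∫|Ψ|² and ∫Ψ·Ψ″; ∫Ψ·Ψ′ dx = [Ψ²/2] between the walls = 0.
State is unnormalized: ∫|Ψ|² dx = 1.3399, and ∫Ψ*·(−ħ²/2m · Ψ'') dx = 21.507, so ⟨T⟩ = 21.507 / 1.3399.
⟨T⟩ = 16.051.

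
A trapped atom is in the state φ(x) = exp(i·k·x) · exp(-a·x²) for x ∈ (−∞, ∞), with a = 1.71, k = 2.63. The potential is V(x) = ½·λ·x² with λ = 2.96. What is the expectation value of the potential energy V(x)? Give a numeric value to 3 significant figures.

0.216

⟨V⟩ = ∫ V(x)·|φ|² dx / ∫|φ|² dx.
Gaussian moments: ∫x^(2j)·e^(−2ax²) dx = (2j−1)!!/(4a)^j · √(π/(2a)), odd powers integrate to 0; here √(π/(2a)) = 0.95843.
State is unnormalized: ∫|φ|² dx = 0.95843, and ∫φ*·V(x)·φ dx = 0.20738, so ⟨V⟩ = 0.20738 / 0.95843.
⟨V⟩ = 0.21637.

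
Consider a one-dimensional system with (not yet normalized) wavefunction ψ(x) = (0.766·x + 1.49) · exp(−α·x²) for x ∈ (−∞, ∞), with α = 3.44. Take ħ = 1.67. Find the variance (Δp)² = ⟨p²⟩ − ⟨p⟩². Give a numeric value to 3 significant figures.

9.96

Compute ⟨p⟩ and ⟨p²⟩ separately; (Δp)² = ⟨p²⟩ − ⟨p⟩².
Expand each integrand as polynomial × e^(−2αx²) and use ∫x^(2j)·e^(−2αx²) dx = (2j−1)!!/(4α)^j · √(π/(2α)), odd powers → 0; here √(π/(2α)) = 0.67574. Differentiate with the product rule, d/dx e^(−αx²) = −2αx·e^(−αx²).
Normalization: ∫|ψ|² dx = 1.5290.
⟨p⟩ = 0.0000 and ⟨p²⟩ = 9.9554.
(Δp)² = 9.9554 − (0.0000)² = 9.9554.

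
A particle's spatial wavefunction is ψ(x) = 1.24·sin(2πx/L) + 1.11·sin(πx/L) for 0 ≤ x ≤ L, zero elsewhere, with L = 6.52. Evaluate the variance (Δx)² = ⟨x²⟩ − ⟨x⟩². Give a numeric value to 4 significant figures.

0.9231

Compute ⟨x⟩ and ⟨x²⟩ separately, then (Δx)² = ⟨x²⟩ − ⟨x⟩².
On 0 ≤ x ≤ L (j ≠ l): ∫sin²(jπx/L) dx = L/2, ∫sin(jπx/L)·sin(lπx/L) dx = 0; diagonal moments ∫x·sin²(jπx/L) dx = L²/4, ∫x²·sin²(jπx/L) dx = L³·(1/6 − 1/(4j²π²)); cross terms ∫x·sin(jπx/L)·sin(lπx/L) dx = 0 for j + l even and −4jlL²/(π²(j² − l²)²) for j + l odd, ∫x²·sin(jπx/L)·sin(lπx/L) dx = (−1)^(j+l)·4jlL³/(π²(j² − l²)²); higher powers the same way via product-to-sum and parts.
Normalization: ∫|ψ|² dx = 9.0292.
⟨x⟩ = 2.0927 and ⟨x²⟩ = 5.3027.
(Δx)² = 5.3027 − (2.0927)² = 0.92312.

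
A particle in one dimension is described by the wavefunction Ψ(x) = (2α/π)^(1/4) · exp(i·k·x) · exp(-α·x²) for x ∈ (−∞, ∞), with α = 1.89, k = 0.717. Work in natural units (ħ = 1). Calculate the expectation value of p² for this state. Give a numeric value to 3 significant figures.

2.40

p² Ψ = −ħ² d²Ψ/dx²; ⟨p²⟩ = −ħ² ∫ Ψ*·Ψ'' dx.
Gaussian moments: ∫x^(2j)·e^(−2αx²) dx = (2j−1)!!/(4α)^j · √(π/(2α)), odd powers integrate to 0; here √(π/(2α)) = 0.91165. Derivatives: Ψ′ = (ik − 2αx)·Ψ, Ψ″ = ((ik − 2αx)² − 2α)·Ψ; the odd-in-x pieces drop out.
⟨p²⟩ = 2.4041.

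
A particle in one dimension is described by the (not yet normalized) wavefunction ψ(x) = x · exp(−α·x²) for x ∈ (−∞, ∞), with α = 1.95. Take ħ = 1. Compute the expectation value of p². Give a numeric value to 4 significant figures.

5.850

p² ψ = −ħ² d²ψ/dx²; ⟨p²⟩ = −ħ² ∫ ψ*·ψ'' dx / ∫|ψ|² dx.
Expand each integrand as polynomial × e^(−2αx²) and use ∫x^(2j)·e^(−2αx²) dx = (2j−1)!!/(4α)^j · √(π/(2α)), odd powers → 0; here √(π/(2α)) = 0.89752. Differentiate with the product rule, d/dx e^(−αx²) = −2αx·e^(−αx²).
State is unnormalized: ∫|ψ|² dx = 0.11507, and ∫ψ*·(−ħ² ψ'') dx = 0.67314, so ⟨p²⟩ = 0.67314 / 0.11507.
⟨p²⟩ = 5.8500.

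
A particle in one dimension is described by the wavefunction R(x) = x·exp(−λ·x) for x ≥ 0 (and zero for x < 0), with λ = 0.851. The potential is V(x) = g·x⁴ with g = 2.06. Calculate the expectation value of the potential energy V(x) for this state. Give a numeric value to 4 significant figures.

⟨V⟩ = ∫ V(x)·|R|² dx / ∫|R|² dx.
Every integrand reduces to terms xʲ·e^(−2λx) on [0, ∞); use ∫₀^∞ xʲ·e^(−2λx) dx = j!/(2λ)^(j+1).
State is unnormalized: ∫|R|² dx = 0.40565, and ∫R*·V(x)·R dx = 35.849, so ⟨V⟩ = 35.849 / 0.40565.
⟨V⟩ = 88.375.

88.38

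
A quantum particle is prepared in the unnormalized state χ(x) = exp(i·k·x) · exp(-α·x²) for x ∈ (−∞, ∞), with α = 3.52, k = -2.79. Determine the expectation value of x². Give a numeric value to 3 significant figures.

⟨x²⟩ = ∫ x²·|χ|² dx / ∫|χ|² dx (integrals over the domain).
Gaussian moments: ∫x^(2j)·e^(−2αx²) dx = (2j−1)!!/(4α)^j · √(π/(2α)), odd powers integrate to 0; here √(π/(2α)) = 0.66802.
State is unnormalized: ∫|χ|² dx = 0.66802, and ∫χ*·x²·χ dx = 0.047445, so ⟨x²⟩ = 0.047445 / 0.66802.
⟨x²⟩ = 0.071023.

0.0710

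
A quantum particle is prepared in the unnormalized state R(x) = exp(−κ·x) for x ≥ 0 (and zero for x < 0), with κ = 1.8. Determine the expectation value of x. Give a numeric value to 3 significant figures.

0.278

⟨x⟩ = ∫ x·|R|² dx / ∫|R|² dx (integrals over the domain).
Every integrand reduces to terms xʲ·e^(−2κx) on [0, ∞); use ∫₀^∞ xʲ·e^(−2κx) dx = j!/(2κ)^(j+1).
State is unnormalized: ∫|R|² dx = 0.27778, and ∫R*·x·R dx = 0.077160, so ⟨x⟩ = 0.077160 / 0.27778.
⟨x⟩ = 0.27778.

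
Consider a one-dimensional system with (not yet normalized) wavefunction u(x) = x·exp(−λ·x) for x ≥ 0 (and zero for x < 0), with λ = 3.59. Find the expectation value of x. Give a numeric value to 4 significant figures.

⟨x⟩ = ∫ x·|u|² dx / ∫|u|² dx (integrals over the domain).
Every integrand reduces to terms xʲ·e^(−2λx) on [0, ∞); use ∫₀^∞ xʲ·e^(−2λx) dx = j!/(2λ)^(j+1).
State is unnormalized: ∫|u|² dx = 0.0054033, and ∫u*·x·u dx = 0.0022576, so ⟨x⟩ = 0.0022576 / 0.0054033.
⟨x⟩ = 0.41783.

0.4178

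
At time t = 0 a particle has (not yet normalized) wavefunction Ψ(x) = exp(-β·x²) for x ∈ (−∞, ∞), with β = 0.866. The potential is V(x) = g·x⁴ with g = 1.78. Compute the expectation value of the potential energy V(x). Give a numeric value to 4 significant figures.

⟨V⟩ = ∫ V(x)·|Ψ|² dx / ∫|Ψ|² dx.
Gaussian moments: ∫x^(2j)·e^(−2βx²) dx = (2j−1)!!/(4β)^j · √(π/(2β)), odd powers integrate to 0; here √(π/(2β)) = 1.3468.
State is unnormalized: ∫|Ψ|² dx = 1.3468, and ∫Ψ*·V(x)·Ψ dx = 0.59936, so ⟨V⟩ = 0.59936 / 1.3468.
⟨V⟩ = 0.44503.

0.4450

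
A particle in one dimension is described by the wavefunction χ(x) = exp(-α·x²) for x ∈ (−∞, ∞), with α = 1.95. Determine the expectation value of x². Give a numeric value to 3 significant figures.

0.128

⟨x²⟩ = ∫ x²·|χ|² dx / ∫|χ|² dx (integrals over the domain).
Gaussian moments: ∫x^(2j)·e^(−2αx²) dx = (2j−1)!!/(4α)^j · √(π/(2α)), odd powers integrate to 0; here √(π/(2α)) = 0.89752.
State is unnormalized: ∫|χ|² dx = 0.89752, and ∫χ*·x²·χ dx = 0.11507, so ⟨x²⟩ = 0.11507 / 0.89752.
⟨x²⟩ = 0.12821.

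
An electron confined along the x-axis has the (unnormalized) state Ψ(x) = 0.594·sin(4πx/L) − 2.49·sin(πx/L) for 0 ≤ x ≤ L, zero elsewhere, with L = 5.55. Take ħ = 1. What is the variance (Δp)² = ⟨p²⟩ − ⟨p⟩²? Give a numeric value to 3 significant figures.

Compute ⟨p⟩ and ⟨p²⟩ separately; (Δp)² = ⟨p²⟩ − ⟨p⟩².
d²/dx² sin(jπx/L) = −(jπ/L)²·sin(jπx/L); on 0 ≤ x ≤ L, ∫sin²(jπx/L) dx = L/2 and ∫sin(jπx/L)·sin(lπx/L) dx = 0 for j ≠ l, so only diagonal terms survive in ∫|Ψ|² and ∫Ψ·Ψ″; ∫Ψ·Ψ′ dx = [Ψ²/2] between the walls = 0.
Normalization: ∫|Ψ|² dx = 18.184.
⟨p⟩ = 0.0000 and ⟨p²⟩ = 0.57920.
(Δp)² = 0.57920 − (0.0000)² = 0.57920.

0.579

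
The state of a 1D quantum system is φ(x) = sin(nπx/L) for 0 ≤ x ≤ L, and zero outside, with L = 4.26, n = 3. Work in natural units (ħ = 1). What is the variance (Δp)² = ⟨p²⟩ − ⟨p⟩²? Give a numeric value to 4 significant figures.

Compute ⟨p⟩ and ⟨p²⟩ separately; (Δp)² = ⟨p²⟩ − ⟨p⟩².
d/dx sin(nπx/L) = (nπ/L)·cos(nπx/L) and d²/dx² sin(nπx/L) = −(nπ/L)²·sin(nπx/L); on 0 ≤ x ≤ L, ∫sin²(nπx/L) dx = L/2 and ∫sin(nπx/L)·cos(nπx/L) dx = 0.
Normalization: ∫|φ|² dx = 2.1300.
⟨p⟩ = 0.0000 and ⟨p²⟩ = 4.8947.
(Δp)² = 4.8947 − (0.0000)² = 4.8947.

4.895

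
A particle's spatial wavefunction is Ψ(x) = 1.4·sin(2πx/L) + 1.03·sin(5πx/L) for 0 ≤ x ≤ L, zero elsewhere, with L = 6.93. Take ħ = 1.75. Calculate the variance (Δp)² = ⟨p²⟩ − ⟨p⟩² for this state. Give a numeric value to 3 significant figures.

7.16

Compute ⟨p⟩ and ⟨p²⟩ separately; (Δp)² = ⟨p²⟩ − ⟨p⟩².
d²/dx² sin(jπx/L) = −(jπ/L)²·sin(jπx/L); on 0 ≤ x ≤ L, ∫sin²(jπx/L) dx = L/2 and ∫sin(jπx/L)·sin(lπx/L) dx = 0 for j ≠ l, so only diagonal terms survive in ∫|Ψ|² and ∫Ψ·Ψ″; ∫Ψ·Ψ′ dx = [Ψ²/2] between the walls = 0.
Normalization: ∫|Ψ|² dx = 10.467.
⟨p⟩ = 0.0000 and ⟨p²⟩ = 7.1591.
(Δp)² = 7.1591 − (0.0000)² = 7.1591.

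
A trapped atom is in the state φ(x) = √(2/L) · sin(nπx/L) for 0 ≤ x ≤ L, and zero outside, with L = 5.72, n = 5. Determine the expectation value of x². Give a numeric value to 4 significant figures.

⟨x²⟩ = ∫ x²·|φ|² dx (integrals over the domain).
With sin²θ = (1 − cos2θ)/2 on 0 ≤ x ≤ L: ∫sin²(nπx/L) dx = L/2, ∫x·sin²(nπx/L) dx = L²/4, ∫x²·sin²(nπx/L) dx = L³·(1/6 − 1/(4n²π²)); higher powers xᵏ the same way, integrating xᵏ·cos(2nπx/L) by parts.
⟨x²⟩ = 10.840.

10.84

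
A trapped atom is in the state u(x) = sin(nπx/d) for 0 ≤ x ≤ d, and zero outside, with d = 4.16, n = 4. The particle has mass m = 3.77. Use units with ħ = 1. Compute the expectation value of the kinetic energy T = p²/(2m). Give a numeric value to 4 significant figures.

T = −(ħ²/2m) d²/dx², so ⟨T⟩ = −(ħ²/2m) ∫ u*·u'' dx / ∫|u|² dx; with m = 3.77.
d/dx sin(nπx/d) = (nπ/d)·cos(nπx/d) and d²/dx² sin(nπx/d) = −(nπ/d)²·sin(nπx/d); on 0 ≤ x ≤ d, ∫sin²(nπx/d) dx = d/2 and ∫sin(nπx/d)·cos(nπx/d) dx = 0.
State is unnormalized: ∫|u|² dx = 2.0800, and ∫u*·(−ħ²/2m · u'') dx = 2.5172, so ⟨T⟩ = 2.5172 / 2.0800.
⟨T⟩ = 1.2102.

1.210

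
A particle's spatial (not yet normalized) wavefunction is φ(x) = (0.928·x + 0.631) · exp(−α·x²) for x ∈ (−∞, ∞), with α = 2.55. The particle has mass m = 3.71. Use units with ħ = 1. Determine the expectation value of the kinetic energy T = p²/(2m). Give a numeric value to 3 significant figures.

0.464

T = −(ħ²/2m) d²/dx², so ⟨T⟩ = −(ħ²/2m) ∫ φ*·φ'' dx / ∫|φ|² dx; with m = 3.71.
Expand each integrand as polynomial × e^(−2αx²) and use ∫x^(2j)·e^(−2αx²) dx = (2j−1)!!/(4α)^j · √(π/(2α)), odd powers → 0; here √(π/(2α)) = 0.78486. Differentiate with the product rule, d/dx e^(−αx²) = −2αx·e^(−αx²).
State is unnormalized: ∫|φ|² dx = 0.37876, and ∫φ*·(−ħ²/2m · φ'') dx = 0.17571, so ⟨T⟩ = 0.17571 / 0.37876.
⟨T⟩ = 0.46392.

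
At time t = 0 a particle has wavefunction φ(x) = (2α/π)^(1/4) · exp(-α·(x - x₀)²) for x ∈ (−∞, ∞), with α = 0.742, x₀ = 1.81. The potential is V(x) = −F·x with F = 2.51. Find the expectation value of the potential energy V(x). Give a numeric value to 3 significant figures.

-4.54

⟨V⟩ = ∫ V(x)·|φ|² dx.
Gaussian moments (u = x − x₀): ∫u^(2j)·e^(−2αu²) du = (2j−1)!!/(4α)^j · √(π/(2α)), odd powers integrate to 0; here √(π/(2α)) = 1.4550.
⟨V⟩ = -4.5431.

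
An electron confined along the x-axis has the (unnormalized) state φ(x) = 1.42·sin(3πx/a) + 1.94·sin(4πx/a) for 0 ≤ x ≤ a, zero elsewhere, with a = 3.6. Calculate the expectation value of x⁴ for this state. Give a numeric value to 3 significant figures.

8.12

⟨x⁴⟩ = ∫ x⁴·|φ|² dx / ∫|φ|² dx (integrals over the domain).
On 0 ≤ x ≤ a (j ≠ l): ∫sin²(jπx/a) dx = a/2, ∫sin(jπx/a)·sin(lπx/a) dx = 0; diagonal moments ∫x·sin²(jπx/a) dx = a²/4, ∫x²·sin²(jπx/a) dx = a³·(1/6 − 1/(4j²π²)); cross terms ∫x·sin(jπx/a)·sin(lπx/a) dx = 0 for j + l even and −4jla²/(π²(j² − l²)²) for j + l odd, ∫x²·sin(jπx/a)·sin(lπx/a) dx = (−1)^(j+l)·4jla³/(π²(j² − l²)²); higher powers the same way via product-to-sum and parts.
State is unnormalized: ∫|φ|² dx = 10.404, and ∫φ*·x⁴·φ dx = 84.532, so ⟨x⁴⟩ = 84.532 / 10.404.
⟨x⁴⟩ = 8.1249.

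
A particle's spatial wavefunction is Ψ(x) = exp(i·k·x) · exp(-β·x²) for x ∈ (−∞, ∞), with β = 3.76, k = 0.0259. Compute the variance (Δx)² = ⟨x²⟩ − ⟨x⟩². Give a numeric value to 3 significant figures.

Compute ⟨x⟩ and ⟨x²⟩ separately, then (Δx)² = ⟨x²⟩ − ⟨x⟩².
Gaussian moments: ∫x^(2j)·e^(−2βx²) dx = (2j−1)!!/(4β)^j · √(π/(2β)), odd powers integrate to 0; here √(π/(2β)) = 0.64635.
Normalization: ∫|Ψ|² dx = 0.64635.
⟨x⟩ = 0.0000 and ⟨x²⟩ = 0.066489.
(Δx)² = 0.066489 − (0.0000)² = 0.066489.

0.0665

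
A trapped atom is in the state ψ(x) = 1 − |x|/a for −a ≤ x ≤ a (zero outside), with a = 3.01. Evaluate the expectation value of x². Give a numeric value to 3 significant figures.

⟨x²⟩ = ∫ x²·|ψ|² dx / ∫|ψ|² dx (integrals over the domain).
ψ is even, so ∫ over [−a, a] = 2∫₀ᵃ with ψ = 1 − x/a there: ∫₀ᵃ (1 − x/a)² dx = a/3, ∫₀ᵃ x²(1 − x/a)² dx = a³/30, ∫₀ᵃ x⁴(1 − x/a)² dx = a⁵/105.
State is unnormalized: ∫|ψ|² dx = 2.0067, and ∫ψ*·x²·ψ dx = 1.8181, so ⟨x²⟩ = 1.8181 / 2.0067.
⟨x²⟩ = 0.90601.

0.906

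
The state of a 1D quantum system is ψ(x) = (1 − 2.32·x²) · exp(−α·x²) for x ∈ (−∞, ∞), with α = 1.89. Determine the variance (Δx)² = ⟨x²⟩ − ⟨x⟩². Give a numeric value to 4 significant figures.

Compute ⟨x⟩ and ⟨x²⟩ separately, then (Δx)² = ⟨x²⟩ − ⟨x⟩².
Expand each integrand as polynomial × e^(−2αx²) and use ∫x^(2j)·e^(−2αx²) dx = (2j−1)!!/(4α)^j · √(π/(2α)), odd powers → 0; here √(π/(2α)) = 0.91165.
Normalization: ∫|ψ|² dx = 0.60968.
⟨x⟩ = 0.0000 and ⟨x²⟩ = 0.11301.
(Δx)² = 0.11301 − (0.0000)² = 0.11301.

0.1130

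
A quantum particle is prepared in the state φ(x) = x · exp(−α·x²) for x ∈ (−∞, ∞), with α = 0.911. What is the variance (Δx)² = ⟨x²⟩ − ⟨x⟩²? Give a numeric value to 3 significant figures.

0.823

Compute ⟨x⟩ and ⟨x²⟩ separately, then (Δx)² = ⟨x²⟩ − ⟨x⟩².
Expand each integrand as polynomial × e^(−2αx²) and use ∫x^(2j)·e^(−2αx²) dx = (2j−1)!!/(4α)^j · √(π/(2α)), odd powers → 0; here √(π/(2α)) = 1.3131.
Normalization: ∫|φ|² dx = 0.36035.
⟨x⟩ = 0.0000 and ⟨x²⟩ = 0.82327.
(Δx)² = 0.82327 − (0.0000)² = 0.82327.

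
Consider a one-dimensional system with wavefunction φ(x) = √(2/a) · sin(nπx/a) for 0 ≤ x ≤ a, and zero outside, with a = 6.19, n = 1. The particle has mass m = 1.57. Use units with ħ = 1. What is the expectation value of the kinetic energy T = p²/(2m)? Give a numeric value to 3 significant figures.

T = −(ħ²/2m) d²/dx², so ⟨T⟩ = −(ħ²/2m) ∫ φ*·φ'' dx; with m = 1.57.
d/dx sin(nπx/a) = (nπ/a)·cos(nπx/a) and d²/dx² sin(nπx/a) = −(nπ/a)²·sin(nπx/a); on 0 ≤ x ≤ a, ∫sin²(nπx/a) dx = a/2 and ∫sin(nπx/a)·cos(nπx/a) dx = 0.
⟨T⟩ = 0.082033.

0.0820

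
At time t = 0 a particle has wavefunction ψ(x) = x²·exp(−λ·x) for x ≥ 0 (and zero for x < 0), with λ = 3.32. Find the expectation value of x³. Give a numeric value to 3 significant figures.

0.717

⟨x³⟩ = ∫ x³·|ψ|² dx / ∫|ψ|² dx (integrals over the domain).
Every integrand reduces to terms xʲ·e^(−2λx) on [0, ∞); use ∫₀^∞ xʲ·e^(−2λx) dx = j!/(2λ)^(j+1).
State is unnormalized: ∫|ψ|² dx = 0.0018594, and ∫ψ*·x³·ψ dx = 0.0013338, so ⟨x³⟩ = 0.0013338 / 0.0018594.
⟨x³⟩ = 0.71732.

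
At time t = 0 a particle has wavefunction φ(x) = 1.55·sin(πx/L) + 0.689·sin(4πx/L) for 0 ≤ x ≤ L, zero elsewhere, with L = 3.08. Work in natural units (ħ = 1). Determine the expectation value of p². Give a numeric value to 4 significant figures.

3.615

p² φ = −ħ² d²φ/dx²; ⟨p²⟩ = −ħ² ∫ φ*·φ'' dx / ∫|φ|² dx.
d²/dx² sin(jπx/L) = −(jπ/L)²·sin(jπx/L); on 0 ≤ x ≤ L, ∫sin²(jπx/L) dx = L/2 and ∫sin(jπx/L)·sin(lπx/L) dx = 0 for j ≠ l, so only diagonal terms survive in ∫|φ|² and ∫φ·φ″; ∫φ·φ′ dx = [φ²/2] between the walls = 0.
State is unnormalized: ∫|φ|² dx = 4.4309, and ∫φ*·(−ħ² φ'') dx = 16.019, so ⟨p²⟩ = 16.019 / 4.4309.
⟨p²⟩ = 3.6153.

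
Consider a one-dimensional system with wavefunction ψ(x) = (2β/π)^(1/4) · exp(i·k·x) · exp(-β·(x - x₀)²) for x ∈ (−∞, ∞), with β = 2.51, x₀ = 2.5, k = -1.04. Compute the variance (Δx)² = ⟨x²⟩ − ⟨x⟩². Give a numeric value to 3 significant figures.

0.0996

Compute ⟨x⟩ and ⟨x²⟩ separately, then (Δx)² = ⟨x²⟩ − ⟨x⟩².
Gaussian moments (u = x − x₀): ∫u^(2j)·e^(−2βu²) du = (2j−1)!!/(4β)^j · √(π/(2β)), odd powers integrate to 0; here √(π/(2β)) = 0.79108.
⟨x⟩ = 2.5000 and ⟨x²⟩ = 6.3496.
(Δx)² = 6.3496 − (2.5000)² = 0.099602.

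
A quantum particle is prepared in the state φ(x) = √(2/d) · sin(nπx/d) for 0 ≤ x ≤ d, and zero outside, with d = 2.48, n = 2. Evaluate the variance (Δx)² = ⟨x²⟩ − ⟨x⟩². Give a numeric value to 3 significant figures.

Compute ⟨x⟩ and ⟨x²⟩ separately, then (Δx)² = ⟨x²⟩ − ⟨x⟩².
With sin²θ = (1 − cos2θ)/2 on 0 ≤ x ≤ d: ∫sin²(nπx/d) dx = d/2, ∫x·sin²(nπx/d) dx = d²/4, ∫x²·sin²(nπx/d) dx = d³·(1/6 − 1/(4n²π²)); higher powers xᵏ the same way, integrating xᵏ·cos(2nπx/d) by parts.
⟨x⟩ = 1.2400 and ⟨x²⟩ = 1.9722.
(Δx)² = 1.9722 − (1.2400)² = 0.43464.

0.435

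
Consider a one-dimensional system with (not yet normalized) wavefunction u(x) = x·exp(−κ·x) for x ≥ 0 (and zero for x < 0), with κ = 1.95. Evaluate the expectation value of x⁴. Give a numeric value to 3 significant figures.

1.56

⟨x⁴⟩ = ∫ x⁴·|u|² dx / ∫|u|² dx (integrals over the domain).
Every integrand reduces to terms xʲ·e^(−2κx) on [0, ∞); use ∫₀^∞ xʲ·e^(−2κx) dx = j!/(2κ)^(j+1).
State is unnormalized: ∫|u|² dx = 0.033716, and ∫u*·x⁴·u dx = 0.052466, so ⟨x⁴⟩ = 0.052466 / 0.033716.
⟨x⁴⟩ = 1.5561.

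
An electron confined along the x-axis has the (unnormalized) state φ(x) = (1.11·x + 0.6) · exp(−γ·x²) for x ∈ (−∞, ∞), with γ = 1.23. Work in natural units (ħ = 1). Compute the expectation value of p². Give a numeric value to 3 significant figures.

2.24

p² φ = −ħ² d²φ/dx²; ⟨p²⟩ = −ħ² ∫ φ*·φ'' dx / ∫|φ|² dx.
Expand each integrand as polynomial × e^(−2γx²) and use ∫x^(2j)·e^(−2γx²) dx = (2j−1)!!/(4γ)^j · √(π/(2γ)), odd powers → 0; here √(π/(2γ)) = 1.1301. Differentiate with the product rule, d/dx e^(−γx²) = −2γx·e^(−γx²).
State is unnormalized: ∫|φ|² dx = 0.68983, and ∫φ*·(−ħ² φ'') dx = 1.5447, so ⟨p²⟩ = 1.5447 / 0.68983.
⟨p²⟩ = 2.2392.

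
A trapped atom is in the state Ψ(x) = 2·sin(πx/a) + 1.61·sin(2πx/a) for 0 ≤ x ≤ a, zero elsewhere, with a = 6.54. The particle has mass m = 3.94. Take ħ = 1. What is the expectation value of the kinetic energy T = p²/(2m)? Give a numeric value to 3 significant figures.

0.0638

T = −(ħ²/2m) d²/dx², so ⟨T⟩ = −(ħ²/2m) ∫ Ψ*·Ψ'' dx / ∫|Ψ|² dx; with m = 3.94.
d²/dx² sin(jπx/a) = −(jπ/a)²·sin(jπx/a); on 0 ≤ x ≤ a, ∫sin²(jπx/a) dx = a/2 and ∫sin(jπx/a)·sin(lπx/a) dx = 0 for j ≠ l, so only diagonal terms survive in ∫|Ψ|² and ∫Ψ·Ψ″; ∫Ψ·Ψ′ dx = [Ψ²/2] between the walls = 0.
State is unnormalized: ∫|Ψ|² dx = 21.556, and ∫Ψ*·(−ħ²/2m · Ψ'') dx = 1.3759, so ⟨T⟩ = 1.3759 / 21.556.
⟨T⟩ = 0.063827.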